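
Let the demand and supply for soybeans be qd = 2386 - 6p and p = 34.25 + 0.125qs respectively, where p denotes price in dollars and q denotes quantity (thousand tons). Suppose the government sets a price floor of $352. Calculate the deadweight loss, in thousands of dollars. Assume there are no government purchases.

137781

Rearranging supply gives qs = 8p - 274. Equilibrium: 2386 - 6p = 8p - 274, so 2660 = 14p and p* = 190, q* = 1246.
The floor of 352 is above the equilibrium price 190, so it binds.
At p = 352: qd = 2386 - 6·352 = 274 and qs = 8·352 - 274 = 2542.
Quantity traded falls to 274. At q = 274 the demand price is (2386 - 274)/6 = 352 and the supply price is (274 + 274)/8 = 68.5.
Deadweight loss = ½ · (352 - 68.5) · (1246 - 274) = ½ · 283.5 · 972 = 137781.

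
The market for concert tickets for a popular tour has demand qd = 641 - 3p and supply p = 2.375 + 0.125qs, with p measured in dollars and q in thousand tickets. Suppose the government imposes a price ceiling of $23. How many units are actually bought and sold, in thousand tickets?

165

Rearranging supply gives qs = 8p - 19. Equilibrium: 641 - 3p = 8p - 19, so 660 = 11p and p* = 60, q* = 461.
The ceiling of 23 is below the equilibrium price 60, so it binds.
At p = 23: qd = 641 - 3·23 = 572 and qs = 8·23 - 19 = 165.
The quantity actually transacted is the short side, supply: 165.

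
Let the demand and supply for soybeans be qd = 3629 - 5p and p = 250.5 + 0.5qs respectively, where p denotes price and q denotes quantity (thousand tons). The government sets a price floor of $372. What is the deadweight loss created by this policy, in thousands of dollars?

Rearranging supply gives qs = 2p - 501. In a free market, 3629 - 5p = 2p - 501 gives the equilibrium p* = 590, q* = 679.
Since 372 is below p* = 590, the floor does not bind and the free-market outcome prevails.
Since the control does not bind, no trades are prevented and deadweight loss is zero.

0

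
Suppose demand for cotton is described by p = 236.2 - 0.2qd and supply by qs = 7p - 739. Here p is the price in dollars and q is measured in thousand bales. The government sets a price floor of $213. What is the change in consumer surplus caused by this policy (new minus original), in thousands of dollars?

-13170.5

Rearranging demand gives qd = 1181 - 5p. Setting quantity demanded equal to quantity supplied, 1181 - 5p = 7p - 739, gives p* = 160 and q* = 381.
Because the floor (213) lies above the market-clearing price, it is binding.
At p = 213: qd = 1181 - 5·213 = 116 and qs = 7·213 - 739 = 752.
Consumer surplus without the control is ½ · (236.2 - 160) · 381 = 14516.1.
With the floor, consumers buy 116 units at 213, so CS = ½ · (236.2 - 213) · 116 = 1345.6.
Change in consumer surplus = 1345.6 - 14516.1 = -13170.5.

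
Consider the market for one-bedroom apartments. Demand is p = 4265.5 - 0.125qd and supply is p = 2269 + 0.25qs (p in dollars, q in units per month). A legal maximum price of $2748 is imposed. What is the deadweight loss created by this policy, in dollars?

2177712

Rearranging demand gives qd = 34124 - 8p; rearranging supply gives qs = 4p - 9076. Setting quantity demanded equal to quantity supplied, 34124 - 8p = 4p - 9076, gives p* = 3600 and q* = 5324.
Because the ceiling (2748) lies below the market-clearing price, it is binding.
At p = 2748: qd = 34124 - 8·2748 = 12140 and qs = 4·2748 - 9076 = 1916.
Quantity traded falls to 1916. At q = 1916 the demand price is (34124 - 1916)/8 = 4026 and the supply price is (9076 + 1916)/4 = 2748.
Deadweight loss = ½ · (4026 - 2748) · (5324 - 1916) = ½ · 1278 · 3408 = 2177712.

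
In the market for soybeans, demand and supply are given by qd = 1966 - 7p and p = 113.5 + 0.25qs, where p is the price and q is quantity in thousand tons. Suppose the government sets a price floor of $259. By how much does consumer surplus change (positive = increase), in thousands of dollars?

Rearranging supply gives qs = 4p - 454. Equilibrium: 1966 - 7p = 4p - 454, so 2420 = 11p and p* = 220, q* = 426.
Since 259 > 220, the floor is binding.
At p = 259: qd = 1966 - 7·259 = 153 and qs = 4·259 - 454 = 582.
Consumer surplus without the control is ½ · (1966/7 - 220) · 426 = 90738/7.
With the floor, consumers buy 153 units at 259, so CS = ½ · (1966/7 - 259) · 153 = 23409/14.
Change in consumer surplus = 23409/14 - 90738/7 = -11290.5.

-11290.5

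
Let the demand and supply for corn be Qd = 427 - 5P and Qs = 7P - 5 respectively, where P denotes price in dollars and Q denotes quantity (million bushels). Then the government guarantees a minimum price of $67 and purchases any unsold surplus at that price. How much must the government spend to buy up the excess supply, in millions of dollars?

Without the control the market clears where 427 - 5P = 7P - 5, i.e. P* = 36 and Q* = 247.
Because the floor (67) lies above the market-clearing price, it is binding.
At P = 67: Qd = 427 - 5·67 = 92 and Qs = 7·67 - 5 = 464.
Surplus = Qs - Qd = 372.
Government expenditure = surplus × support price = 372 × 67 = 24924.

24924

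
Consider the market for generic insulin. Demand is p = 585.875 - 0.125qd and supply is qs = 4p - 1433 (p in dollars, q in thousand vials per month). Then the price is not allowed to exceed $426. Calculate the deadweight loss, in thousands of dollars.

21168

Rearranging demand gives qd = 4687 - 8p. In a free market, 4687 - 8p = 4p - 1433 gives the equilibrium p* = 510, q* = 607.
The ceiling of 426 is below the equilibrium price 510, so it binds.
At p = 426: qd = 4687 - 8·426 = 1279 and qs = 4·426 - 1433 = 271.
Quantity traded falls to 271. At q = 271 the demand price is (4687 - 271)/8 = 552 and the supply price is (1433 + 271)/4 = 426.
Deadweight loss = ½ · (552 - 426) · (607 - 271) = ½ · 126 · 336 = 21168.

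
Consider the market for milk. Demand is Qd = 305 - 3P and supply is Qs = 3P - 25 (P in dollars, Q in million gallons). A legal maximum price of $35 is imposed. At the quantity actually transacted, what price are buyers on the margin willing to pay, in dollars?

In a free market, 305 - 3P = 3P - 25 gives the equilibrium P* = 55, Q* = 140.
Since 35 < 55, the ceiling is binding.
At P = 35: Qd = 305 - 3·35 = 200 and Qs = 3·35 - 25 = 80.
Only 80 units reach the market. On the demand curve, the marginal buyer's willingness to pay at Q = 80 is (305 - 80)/3 = 75.

75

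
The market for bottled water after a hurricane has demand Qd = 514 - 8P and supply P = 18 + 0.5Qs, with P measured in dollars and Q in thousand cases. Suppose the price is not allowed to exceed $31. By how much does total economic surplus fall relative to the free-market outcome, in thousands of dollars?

Rearranging supply gives Qs = 2P - 36. Equilibrium: 514 - 8P = 2P - 36, so 550 = 10P and P* = 55, Q* = 74.
Because the ceiling (31) lies below the market-clearing price, it is binding.
At P = 31: Qd = 514 - 8·31 = 266 and Qs = 2·31 - 36 = 26.
Quantity traded falls to 26. At Q = 26 the demand price is (514 - 26)/8 = 61 and the supply price is (36 + 26)/2 = 31.
Deadweight loss = ½ · (61 - 31) · (74 - 26) = ½ · 30 · 48 = 720.

720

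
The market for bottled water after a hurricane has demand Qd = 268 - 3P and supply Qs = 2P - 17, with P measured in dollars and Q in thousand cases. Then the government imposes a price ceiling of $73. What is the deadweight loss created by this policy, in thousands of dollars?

0

Setting quantity demanded equal to quantity supplied, 268 - 3P = 2P - 17, gives P* = 57 and Q* = 97.
The ceiling of 73 is above the equilibrium price 57, so it is not binding; the market clears at P* = 57, Q* = 97.
Since the control does not bind, no trades are prevented and deadweight loss is zero.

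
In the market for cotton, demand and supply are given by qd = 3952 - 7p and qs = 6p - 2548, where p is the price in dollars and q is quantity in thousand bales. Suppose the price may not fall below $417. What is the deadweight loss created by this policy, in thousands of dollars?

0

Equilibrium: 3952 - 7p = 6p - 2548, so 6500 = 13p and p* = 500, q* = 452.
The floor of 417 is below the equilibrium price 500, so it is not binding; the market clears at p* = 500, q* = 452.
Since the control does not bind, no trades are prevented and deadweight loss is zero.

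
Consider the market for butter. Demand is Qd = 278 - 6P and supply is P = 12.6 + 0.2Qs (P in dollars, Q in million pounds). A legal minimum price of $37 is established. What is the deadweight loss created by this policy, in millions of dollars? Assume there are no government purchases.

Rearranging supply gives Qs = 5P - 63. Equilibrium: 278 - 6P = 5P - 63, so 341 = 11P and P* = 31, Q* = 92.
Since 37 > 31, the floor is binding.
At P = 37: Qd = 278 - 6·37 = 56 and Qs = 5·37 - 63 = 122.
Quantity traded falls to 56. At Q = 56 the demand price is (278 - 56)/6 = 37 and the supply price is (63 + 56)/5 = 23.8.
Deadweight loss = ½ · (37 - 23.8) · (92 - 56) = ½ · 13.2 · 36 = 237.6.

237.6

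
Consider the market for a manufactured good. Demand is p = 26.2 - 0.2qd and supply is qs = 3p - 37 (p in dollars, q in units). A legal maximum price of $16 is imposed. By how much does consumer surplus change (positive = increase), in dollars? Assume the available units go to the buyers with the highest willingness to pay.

Rearranging demand gives qd = 131 - 5p. Equilibrium: 131 - 5p = 3p - 37, so 168 = 8p and p* = 21, q* = 26.
Since 16 < 21, the ceiling is binding.
At p = 16: qd = 131 - 5·16 = 51 and qs = 3·16 - 37 = 11.
Consumer surplus without the control is ½ · (26.2 - 21) · 26 = 67.6.
With the ceiling, 11 units are sold at 16 (assume they go to the highest-value buyers). The demand price at q = 11 is 24, so CS = ½ · [(26.2 - 16) + (24 - 16)] · 11 = 100.1.
Change in consumer surplus = 100.1 - 67.6 = 32.5.

32.5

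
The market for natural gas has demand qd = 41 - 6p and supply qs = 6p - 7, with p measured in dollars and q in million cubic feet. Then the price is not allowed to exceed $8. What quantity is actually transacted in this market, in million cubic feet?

17

Without the control the market clears where 41 - 6p = 6p - 7, i.e. p* = 4 and q* = 17.
Since 8 is above p* = 4, the ceiling does not bind and the free-market outcome prevails.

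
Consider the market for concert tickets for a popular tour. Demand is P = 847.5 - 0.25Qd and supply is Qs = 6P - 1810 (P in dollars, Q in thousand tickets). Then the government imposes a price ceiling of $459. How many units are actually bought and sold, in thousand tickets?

Rearranging demand gives Qd = 3390 - 4P. In a free market, 3390 - 4P = 6P - 1810 gives the equilibrium P* = 520, Q* = 1310.
Because the ceiling (459) lies below the market-clearing price, it is binding.
At P = 459: Qd = 3390 - 4·459 = 1554 and Qs = 6·459 - 1810 = 944.
The quantity actually transacted is the short side, supply: 944.

944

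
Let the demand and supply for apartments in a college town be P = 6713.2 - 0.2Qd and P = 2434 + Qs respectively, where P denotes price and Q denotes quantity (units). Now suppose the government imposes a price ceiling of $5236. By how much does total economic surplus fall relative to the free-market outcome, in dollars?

Rearranging demand gives Qd = 33566 - 5P; rearranging supply gives Qs = P - 2434. In a free market, 33566 - 5P = P - 2434 gives the equilibrium P* = 6000, Q* = 3566.
Because the ceiling (5236) lies below the market-clearing price, it is binding.
At P = 5236: Qd = 33566 - 5·5236 = 7386 and Qs = 5236 - 2434 = 2802.
Quantity traded falls to 2802. At Q = 2802 the demand price is (33566 - 2802)/5 = 6152.8 and the supply price is 2434 + 2802 = 5236.
Deadweight loss = ½ · (6152.8 - 5236) · (3566 - 2802) = ½ · 916.8 · 764 = 350217.6.

350217.6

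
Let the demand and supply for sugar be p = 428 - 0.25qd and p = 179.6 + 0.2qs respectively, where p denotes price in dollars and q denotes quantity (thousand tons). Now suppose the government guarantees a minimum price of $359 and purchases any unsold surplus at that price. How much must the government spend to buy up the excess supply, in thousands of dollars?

222939

Rearranging demand gives qd = 1712 - 4p; rearranging supply gives qs = 5p - 898. Without the control the market clears where 1712 - 4p = 5p - 898, i.e. p* = 290 and q* = 552.
The floor of 359 is above the equilibrium price 290, so it binds.
At p = 359: qd = 1712 - 4·359 = 276 and qs = 5·359 - 898 = 897.
Surplus = qs - qd = 621.
Government expenditure = surplus × support price = 621 × 359 = 222939.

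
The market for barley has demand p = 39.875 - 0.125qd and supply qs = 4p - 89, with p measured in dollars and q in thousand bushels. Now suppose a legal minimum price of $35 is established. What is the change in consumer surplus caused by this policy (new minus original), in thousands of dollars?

Rearranging demand gives qd = 319 - 8p. Without the control the market clears where 319 - 8p = 4p - 89, i.e. p* = 34 and q* = 47.
Since 35 > 34, the floor is binding.
At p = 35: qd = 319 - 8·35 = 39 and qs = 4·35 - 89 = 51.
Consumer surplus without the control is ½ · (39.875 - 34) · 47 = 138.0625.
With the floor, consumers buy 39 units at 35, so CS = ½ · (39.875 - 35) · 39 = 95.0625.
Change in consumer surplus = 95.0625 - 138.0625 = -43.

-43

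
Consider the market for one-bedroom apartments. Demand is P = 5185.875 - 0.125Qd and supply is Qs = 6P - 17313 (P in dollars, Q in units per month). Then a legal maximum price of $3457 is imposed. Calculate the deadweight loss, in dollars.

2898257.25

Rearranging demand gives Qd = 41487 - 8P. In a free market, 41487 - 8P = 6P - 17313 gives the equilibrium P* = 4200, Q* = 7887.
Because the ceiling (3457) lies below the market-clearing price, it is binding.
At P = 3457: Qd = 41487 - 8·3457 = 13831 and Qs = 6·3457 - 17313 = 3429.
Quantity traded falls to 3429. At Q = 3429 the demand price is (41487 - 3429)/8 = 4757.25 and the supply price is (17313 + 3429)/6 = 3457.
Deadweight loss = ½ · (4757.25 - 3457) · (7887 - 3429) = ½ · 1300.25 · 4458 = 2898257.25.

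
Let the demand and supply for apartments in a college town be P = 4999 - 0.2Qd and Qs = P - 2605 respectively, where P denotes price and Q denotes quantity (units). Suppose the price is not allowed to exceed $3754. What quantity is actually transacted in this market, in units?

Rearranging demand gives Qd = 24995 - 5P. In a free market, 24995 - 5P = P - 2605 gives the equilibrium P* = 4600, Q* = 1995.
Since 3754 < 4600, the ceiling is binding.
At P = 3754: Qd = 24995 - 5·3754 = 6225 and Qs = 3754 - 2605 = 1149.
The quantity actually transacted is the short side, supply: 1149.

1149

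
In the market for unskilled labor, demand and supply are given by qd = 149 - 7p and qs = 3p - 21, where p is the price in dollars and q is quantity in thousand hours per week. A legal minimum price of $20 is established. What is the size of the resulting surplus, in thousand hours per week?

30

Equilibrium: 149 - 7p = 3p - 21, so 170 = 10p and p* = 17, q* = 30.
Because the floor (20) lies above the market-clearing price, it is binding.
At p = 20: qd = 149 - 7·20 = 9 and qs = 3·20 - 21 = 39.
Surplus = qs - qd = 39 - 9 = 30.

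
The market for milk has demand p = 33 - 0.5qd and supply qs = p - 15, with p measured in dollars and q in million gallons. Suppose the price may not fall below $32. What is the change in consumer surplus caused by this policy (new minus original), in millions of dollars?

-35

Rearranging demand gives qd = 66 - 2p. Equilibrium: 66 - 2p = p - 15, so 81 = 3p and p* = 27, q* = 12.
The floor of 32 is above the equilibrium price 27, so it binds.
At p = 32: qd = 66 - 2·32 = 2 and qs = 32 - 15 = 17.
Consumer surplus without the control is ½ · (33 - 27) · 12 = 36.
With the floor, consumers buy 2 units at 32, so CS = ½ · (33 - 32) · 2 = 1.
Change in consumer surplus = 1 - 36 = -35.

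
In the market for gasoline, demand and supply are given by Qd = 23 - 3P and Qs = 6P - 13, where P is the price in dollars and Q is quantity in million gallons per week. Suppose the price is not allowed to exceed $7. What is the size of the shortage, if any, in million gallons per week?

0

Without the control the market clears where 23 - 3P = 6P - 13, i.e. P* = 4 and Q* = 11.
The ceiling of 7 is above the equilibrium price 4, so it is not binding; the market clears at P* = 4, Q* = 11.
Since the control does not bind, there is no shortage.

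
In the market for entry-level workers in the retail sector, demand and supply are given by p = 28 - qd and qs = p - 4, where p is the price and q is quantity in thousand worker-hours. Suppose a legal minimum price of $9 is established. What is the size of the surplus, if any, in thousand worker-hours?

Rearranging demand gives qd = 28 - p. Equilibrium: 28 - p = p - 4, so 32 = 2p and p* = 16, q* = 12.
The floor of 9 is below the equilibrium price 16, so it is not binding; the market clears at p* = 16, q* = 12.
Since the control does not bind, there is no surplus.

0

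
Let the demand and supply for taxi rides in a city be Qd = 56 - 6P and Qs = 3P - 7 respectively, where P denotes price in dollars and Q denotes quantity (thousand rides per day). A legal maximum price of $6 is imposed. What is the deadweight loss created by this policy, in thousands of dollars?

2.25

In a free market, 56 - 6P = 3P - 7 gives the equilibrium P* = 7, Q* = 14.
Since 6 < 7, the ceiling is binding.
At P = 6: Qd = 56 - 6·6 = 20 and Qs = 3·6 - 7 = 11.
Quantity traded falls to 11. At Q = 11 the demand price is (56 - 11)/6 = 7.5 and the supply price is (7 + 11)/3 = 6.
Deadweight loss = ½ · (7.5 - 6) · (14 - 11) = ½ · 1.5 · 3 = 2.25.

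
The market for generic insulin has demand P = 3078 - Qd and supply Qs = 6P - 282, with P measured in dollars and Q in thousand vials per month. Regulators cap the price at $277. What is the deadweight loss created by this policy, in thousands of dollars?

Rearranging demand gives Qd = 3078 - P. Setting quantity demanded equal to quantity supplied, 3078 - P = 6P - 282, gives P* = 480 and Q* = 2598.
The ceiling of 277 is below the equilibrium price 480, so it binds.
At P = 277: Qd = 3078 - 277 = 2801 and Qs = 6·277 - 282 = 1380.
Quantity traded falls to 1380. At Q = 1380 the demand price is 3078 - 1380 = 1698 and the supply price is (282 + 1380)/6 = 277.
Deadweight loss = ½ · (1698 - 277) · (2598 - 1380) = ½ · 1421 · 1218 = 865389.

865389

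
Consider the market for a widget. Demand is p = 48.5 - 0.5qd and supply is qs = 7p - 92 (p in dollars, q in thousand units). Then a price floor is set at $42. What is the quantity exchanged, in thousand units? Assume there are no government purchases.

13

Rearranging demand gives qd = 97 - 2p. Equilibrium: 97 - 2p = 7p - 92, so 189 = 9p and p* = 21, q* = 55.
The floor of 42 is above the equilibrium price 21, so it binds.
At p = 42: qd = 97 - 2·42 = 13 and qs = 7·42 - 92 = 202.
The quantity actually transacted is the short side, demand: 13.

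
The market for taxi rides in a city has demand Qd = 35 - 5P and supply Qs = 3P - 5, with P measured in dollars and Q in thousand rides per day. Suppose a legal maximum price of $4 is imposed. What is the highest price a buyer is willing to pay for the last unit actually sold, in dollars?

5.6

Equilibrium: 35 - 5P = 3P - 5, so 40 = 8P and P* = 5, Q* = 10.
Because the ceiling (4) lies below the market-clearing price, it is binding.
At P = 4: Qd = 35 - 5·4 = 15 and Qs = 3·4 - 5 = 7.
Only 7 units reach the market. On the demand curve, the marginal buyer's willingness to pay at Q = 7 is (35 - 7)/5 = 5.6.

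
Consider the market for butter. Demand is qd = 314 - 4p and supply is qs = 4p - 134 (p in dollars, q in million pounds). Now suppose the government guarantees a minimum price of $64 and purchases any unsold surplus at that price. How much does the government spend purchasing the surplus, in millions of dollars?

4096

Equilibrium: 314 - 4p = 4p - 134, so 448 = 8p and p* = 56, q* = 90.
Since 64 > 56, the floor is binding.
At p = 64: qd = 314 - 4·64 = 58 and qs = 4·64 - 134 = 122.
Surplus = qs - qd = 64.
Government expenditure = surplus × support price = 64 × 64 = 4096.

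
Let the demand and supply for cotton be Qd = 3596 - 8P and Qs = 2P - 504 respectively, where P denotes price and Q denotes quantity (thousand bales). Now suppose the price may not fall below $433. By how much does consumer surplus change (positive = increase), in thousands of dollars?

-5152

Setting quantity demanded equal to quantity supplied, 3596 - 8P = 2P - 504, gives P* = 410 and Q* = 316.
Since 433 > 410, the floor is binding.
At P = 433: Qd = 3596 - 8·433 = 132 and Qs = 2·433 - 504 = 362.
Consumer surplus without the control is ½ · (449.5 - 410) · 316 = 6241.
With the floor, consumers buy 132 units at 433, so CS = ½ · (449.5 - 433) · 132 = 1089.
Change in consumer surplus = 1089 - 6241 = -5152.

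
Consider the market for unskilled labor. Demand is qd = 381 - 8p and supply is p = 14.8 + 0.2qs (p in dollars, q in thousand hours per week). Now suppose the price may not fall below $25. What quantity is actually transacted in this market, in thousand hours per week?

Rearranging supply gives qs = 5p - 74. In a free market, 381 - 8p = 5p - 74 gives the equilibrium p* = 35, q* = 101.
The floor of 25 is below the equilibrium price 35, so it is not binding; the market clears at p* = 35, q* = 101.

101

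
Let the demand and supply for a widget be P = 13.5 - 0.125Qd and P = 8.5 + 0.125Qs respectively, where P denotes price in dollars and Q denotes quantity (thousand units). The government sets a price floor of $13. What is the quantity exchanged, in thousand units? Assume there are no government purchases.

4

Rearranging demand gives Qd = 108 - 8P; rearranging supply gives Qs = 8P - 68. Equilibrium: 108 - 8P = 8P - 68, so 176 = 16P and P* = 11, Q* = 20.
Because the floor (13) lies above the market-clearing price, it is binding.
At P = 13: Qd = 108 - 8·13 = 4 and Qs = 8·13 - 68 = 36.
The quantity actually transacted is the short side, demand: 4.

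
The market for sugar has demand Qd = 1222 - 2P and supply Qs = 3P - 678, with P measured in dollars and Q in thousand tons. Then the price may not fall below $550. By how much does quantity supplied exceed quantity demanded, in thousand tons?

Equilibrium: 1222 - 2P = 3P - 678, so 1900 = 5P and P* = 380, Q* = 462.
Since 550 > 380, the floor is binding.
At P = 550: Qd = 1222 - 2·550 = 122 and Qs = 3·550 - 678 = 972.
Surplus = Qs - Qd = 972 - 122 = 850.

850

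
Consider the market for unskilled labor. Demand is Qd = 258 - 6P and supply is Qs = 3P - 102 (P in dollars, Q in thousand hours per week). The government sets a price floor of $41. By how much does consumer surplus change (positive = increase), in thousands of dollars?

-15

Without the control the market clears where 258 - 6P = 3P - 102, i.e. P* = 40 and Q* = 18.
The floor of 41 is above the equilibrium price 40, so it binds.
At P = 41: Qd = 258 - 6·41 = 12 and Qs = 3·41 - 102 = 21.
Consumer surplus without the control is ½ · (43 - 40) · 18 = 27.
With the floor, consumers buy 12 units at 41, so CS = ½ · (43 - 41) · 12 = 12.
Change in consumer surplus = 12 - 27 = -15.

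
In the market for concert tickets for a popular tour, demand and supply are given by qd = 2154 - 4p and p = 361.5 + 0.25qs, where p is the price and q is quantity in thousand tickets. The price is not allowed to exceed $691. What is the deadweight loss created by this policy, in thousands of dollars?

Rearranging supply gives qs = 4p - 1446. Equilibrium: 2154 - 4p = 4p - 1446, so 3600 = 8p and p* = 450, q* = 354.
The ceiling of 691 is above the equilibrium price 450, so it is not binding; the market clears at p* = 450, q* = 354.
Since the control does not bind, no trades are prevented and deadweight loss is zero.

0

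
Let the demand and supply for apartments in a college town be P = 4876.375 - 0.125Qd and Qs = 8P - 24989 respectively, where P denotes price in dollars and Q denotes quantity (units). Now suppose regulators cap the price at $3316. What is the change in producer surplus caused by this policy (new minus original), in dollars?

-2924100

Rearranging demand gives Qd = 39011 - 8P. In a free market, 39011 - 8P = 8P - 24989 gives the equilibrium P* = 4000, Q* = 7011.
Since 3316 < 4000, the ceiling is binding.
At P = 3316: Qd = 39011 - 8·3316 = 12483 and Qs = 8·3316 - 24989 = 1539.
Producer surplus without the control is ½ · (4000 - 3123.625) · 7011 = 3072132.5625.
With the ceiling, producers sell 1539 units at 3316, so PS = ½ · (3316 - 3123.625) · 1539 = 148032.5625.
Change in producer surplus = 148032.5625 - 3072132.5625 = -2924100.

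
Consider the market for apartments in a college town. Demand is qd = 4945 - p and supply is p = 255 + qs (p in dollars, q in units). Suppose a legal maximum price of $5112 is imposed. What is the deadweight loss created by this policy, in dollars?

Rearranging supply gives qs = p - 255. Equilibrium: 4945 - p = p - 255, so 5200 = 2p and p* = 2600, q* = 2345.
The ceiling of 5112 is above the equilibrium price 2600, so it is not binding; the market clears at p* = 2600, q* = 2345.
Since the control does not bind, no trades are prevented and deadweight loss is zero.

0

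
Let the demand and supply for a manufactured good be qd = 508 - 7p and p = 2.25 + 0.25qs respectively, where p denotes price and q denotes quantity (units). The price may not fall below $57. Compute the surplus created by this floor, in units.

110

Rearranging supply gives qs = 4p - 9. In a free market, 508 - 7p = 4p - 9 gives the equilibrium p* = 47, q* = 179.
Since 57 > 47, the floor is binding.
At p = 57: qd = 508 - 7·57 = 109 and qs = 4·57 - 9 = 219.
Surplus = qs - qd = 219 - 109 = 110.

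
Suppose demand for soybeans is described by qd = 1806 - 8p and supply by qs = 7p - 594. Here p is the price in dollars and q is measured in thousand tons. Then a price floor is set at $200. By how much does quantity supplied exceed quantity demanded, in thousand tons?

600

Equilibrium: 1806 - 8p = 7p - 594, so 2400 = 15p and p* = 160, q* = 526.
Since 200 > 160, the floor is binding.
At p = 200: qd = 1806 - 8·200 = 206 and qs = 7·200 - 594 = 806.
Surplus = qs - qd = 806 - 206 = 600.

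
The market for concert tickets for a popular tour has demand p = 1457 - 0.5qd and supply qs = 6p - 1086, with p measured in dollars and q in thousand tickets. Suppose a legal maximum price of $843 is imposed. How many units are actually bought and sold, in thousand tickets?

Rearranging demand gives qd = 2914 - 2p. Setting quantity demanded equal to quantity supplied, 2914 - 2p = 6p - 1086, gives p* = 500 and q* = 1914.
Since 843 is above p* = 500, the ceiling does not bind and the free-market outcome prevails.

1914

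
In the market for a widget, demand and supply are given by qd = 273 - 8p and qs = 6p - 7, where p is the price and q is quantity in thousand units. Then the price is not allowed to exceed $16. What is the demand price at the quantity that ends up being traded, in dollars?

Equilibrium: 273 - 8p = 6p - 7, so 280 = 14p and p* = 20, q* = 113.
Because the ceiling (16) lies below the market-clearing price, it is binding.
At p = 16: qd = 273 - 8·16 = 145 and qs = 6·16 - 7 = 89.
Only 89 units reach the market. On the demand curve, the marginal buyer's willingness to pay at q = 89 is (273 - 89)/8 = 23.

23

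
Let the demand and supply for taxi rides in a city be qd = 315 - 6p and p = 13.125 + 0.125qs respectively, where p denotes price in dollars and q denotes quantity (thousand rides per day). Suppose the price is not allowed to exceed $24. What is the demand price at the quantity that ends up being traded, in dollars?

Rearranging supply gives qs = 8p - 105. In a free market, 315 - 6p = 8p - 105 gives the equilibrium p* = 30, q* = 135.
The ceiling of 24 is below the equilibrium price 30, so it binds.
At p = 24: qd = 315 - 6·24 = 171 and qs = 8·24 - 105 = 87.
Only 87 units reach the market. On the demand curve, the marginal buyer's willingness to pay at q = 87 is (315 - 87)/6 = 38.

38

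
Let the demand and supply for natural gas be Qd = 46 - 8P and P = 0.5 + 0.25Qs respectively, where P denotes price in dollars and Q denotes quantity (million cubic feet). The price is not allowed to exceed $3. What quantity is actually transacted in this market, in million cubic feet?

10

Rearranging supply gives Qs = 4P - 2. Equilibrium: 46 - 8P = 4P - 2, so 48 = 12P and P* = 4, Q* = 14.
The ceiling of 3 is below the equilibrium price 4, so it binds.
At P = 3: Qd = 46 - 8·3 = 22 and Qs = 4·3 - 2 = 10.
The quantity actually transacted is the short side, supply: 10.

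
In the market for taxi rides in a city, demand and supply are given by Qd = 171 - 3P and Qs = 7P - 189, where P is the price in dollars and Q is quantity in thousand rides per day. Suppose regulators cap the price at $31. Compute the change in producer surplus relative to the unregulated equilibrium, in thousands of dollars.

-227.5

Equilibrium: 171 - 3P = 7P - 189, so 360 = 10P and P* = 36, Q* = 63.
Because the ceiling (31) lies below the market-clearing price, it is binding.
At P = 31: Qd = 171 - 3·31 = 78 and Qs = 7·31 - 189 = 28.
Producer surplus without the control is ½ · (36 - 27) · 63 = 283.5.
With the ceiling, producers sell 28 units at 31, so PS = ½ · (31 - 27) · 28 = 56.
Change in producer surplus = 56 - 283.5 = -227.5.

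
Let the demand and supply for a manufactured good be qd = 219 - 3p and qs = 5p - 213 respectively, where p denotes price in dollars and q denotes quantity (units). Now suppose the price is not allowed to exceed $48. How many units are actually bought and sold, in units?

Equilibrium: 219 - 3p = 5p - 213, so 432 = 8p and p* = 54, q* = 57.
The ceiling of 48 is below the equilibrium price 54, so it binds.
At p = 48: qd = 219 - 3·48 = 75 and qs = 5·48 - 213 = 27.
The quantity actually transacted is the short side, supply: 27.

27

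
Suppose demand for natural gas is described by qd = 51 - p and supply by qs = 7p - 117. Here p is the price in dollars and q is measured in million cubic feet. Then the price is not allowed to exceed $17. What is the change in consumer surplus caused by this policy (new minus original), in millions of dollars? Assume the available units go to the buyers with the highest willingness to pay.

Equilibrium: 51 - p = 7p - 117, so 168 = 8p and p* = 21, q* = 30.
Since 17 < 21, the ceiling is binding.
At p = 17: qd = 51 - 17 = 34 and qs = 7·17 - 117 = 2.
Consumer surplus without the control is ½ · (51 - 21) · 30 = 450.
With the ceiling, 2 units are sold at 17 (assume they go to the highest-value buyers). The demand price at q = 2 is 49, so CS = ½ · [(51 - 17) + (49 - 17)] · 2 = 66.
Change in consumer surplus = 66 - 450 = -384.

-384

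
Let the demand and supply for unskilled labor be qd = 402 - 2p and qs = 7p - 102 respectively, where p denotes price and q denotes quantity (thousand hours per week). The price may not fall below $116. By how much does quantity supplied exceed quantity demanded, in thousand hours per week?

Without the control the market clears where 402 - 2p = 7p - 102, i.e. p* = 56 and q* = 290.
Because the floor (116) lies above the market-clearing price, it is binding.
At p = 116: qd = 402 - 2·116 = 170 and qs = 7·116 - 102 = 710.
Surplus = qs - qd = 710 - 170 = 540.

540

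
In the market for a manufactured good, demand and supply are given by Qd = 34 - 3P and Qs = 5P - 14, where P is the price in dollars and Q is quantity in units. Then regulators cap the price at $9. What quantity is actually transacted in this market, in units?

Equilibrium: 34 - 3P = 5P - 14, so 48 = 8P and P* = 6, Q* = 16.
Since 9 is above P* = 6, the ceiling does not bind and the free-market outcome prevails.

16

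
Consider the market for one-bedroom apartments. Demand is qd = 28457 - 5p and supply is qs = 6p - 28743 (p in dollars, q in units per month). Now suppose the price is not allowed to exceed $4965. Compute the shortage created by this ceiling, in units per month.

In a free market, 28457 - 5p = 6p - 28743 gives the equilibrium p* = 5200, q* = 2457.
Because the ceiling (4965) lies below the market-clearing price, it is binding.
At p = 4965: qd = 28457 - 5·4965 = 3632 and qs = 6·4965 - 28743 = 1047.
Shortage = qd - qs = 3632 - 1047 = 2585.

2585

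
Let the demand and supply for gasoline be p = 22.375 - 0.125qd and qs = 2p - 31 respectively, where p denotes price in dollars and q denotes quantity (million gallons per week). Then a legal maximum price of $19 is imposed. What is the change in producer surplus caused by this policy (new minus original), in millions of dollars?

Rearranging demand gives qd = 179 - 8p. In a free market, 179 - 8p = 2p - 31 gives the equilibrium p* = 21, q* = 11.
Because the ceiling (19) lies below the market-clearing price, it is binding.
At p = 19: qd = 179 - 8·19 = 27 and qs = 2·19 - 31 = 7.
Producer surplus without the control is ½ · (21 - 15.5) · 11 = 30.25.
With the ceiling, producers sell 7 units at 19, so PS = ½ · (19 - 15.5) · 7 = 12.25.
Change in producer surplus = 12.25 - 30.25 = -18.

-18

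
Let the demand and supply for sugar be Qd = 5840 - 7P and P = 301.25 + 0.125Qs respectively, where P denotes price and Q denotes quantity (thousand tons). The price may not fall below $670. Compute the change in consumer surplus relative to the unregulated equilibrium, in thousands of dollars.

Rearranging supply gives Qs = 8P - 2410. Equilibrium: 5840 - 7P = 8P - 2410, so 8250 = 15P and P* = 550, Q* = 1990.
Because the floor (670) lies above the market-clearing price, it is binding.
At P = 670: Qd = 5840 - 7·670 = 1150 and Qs = 8·670 - 2410 = 2950.
Consumer surplus without the control is ½ · (5840/7 - 550) · 1990 = 1980050/7.
With the floor, consumers buy 1150 units at 670, so CS = ½ · (5840/7 - 670) · 1150 = 661250/7.
Change in consumer surplus = 661250/7 - 1980050/7 = -188400.

-188400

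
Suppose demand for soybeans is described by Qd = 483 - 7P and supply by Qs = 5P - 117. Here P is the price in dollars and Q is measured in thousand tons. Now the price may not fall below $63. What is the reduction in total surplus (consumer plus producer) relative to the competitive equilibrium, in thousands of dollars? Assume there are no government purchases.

In a free market, 483 - 7P = 5P - 117 gives the equilibrium P* = 50, Q* = 133.
Since 63 > 50, the floor is binding.
At P = 63: Qd = 483 - 7·63 = 42 and Qs = 5·63 - 117 = 198.
Quantity traded falls to 42. At Q = 42 the demand price is (483 - 42)/7 = 63 and the supply price is (117 + 42)/5 = 31.8.
Deadweight loss = ½ · (63 - 31.8) · (133 - 42) = ½ · 31.2 · 91 = 1419.6.

1419.6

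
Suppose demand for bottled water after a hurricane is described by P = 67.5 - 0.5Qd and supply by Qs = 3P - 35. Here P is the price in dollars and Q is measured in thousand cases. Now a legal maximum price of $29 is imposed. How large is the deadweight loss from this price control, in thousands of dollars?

93.75

Rearranging demand gives Qd = 135 - 2P. In a free market, 135 - 2P = 3P - 35 gives the equilibrium P* = 34, Q* = 67.
Because the ceiling (29) lies below the market-clearing price, it is binding.
At P = 29: Qd = 135 - 2·29 = 77 and Qs = 3·29 - 35 = 52.
Quantity traded falls to 52. At Q = 52 the demand price is (135 - 52)/2 = 41.5 and the supply price is (35 + 52)/3 = 29.
Deadweight loss = ½ · (41.5 - 29) · (67 - 52) = ½ · 12.5 · 15 = 93.75.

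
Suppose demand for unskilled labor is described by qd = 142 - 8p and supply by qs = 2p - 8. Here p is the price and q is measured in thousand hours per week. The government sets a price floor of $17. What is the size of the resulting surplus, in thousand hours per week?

20

Setting quantity demanded equal to quantity supplied, 142 - 8p = 2p - 8, gives p* = 15 and q* = 22.
Because the floor (17) lies above the market-clearing price, it is binding.
At p = 17: qd = 142 - 8·17 = 6 and qs = 2·17 - 8 = 26.
Surplus = qs - qd = 26 - 6 = 20.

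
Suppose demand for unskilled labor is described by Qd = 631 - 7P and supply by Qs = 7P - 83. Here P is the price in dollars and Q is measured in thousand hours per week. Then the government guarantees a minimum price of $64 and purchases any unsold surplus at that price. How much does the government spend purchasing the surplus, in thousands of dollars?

Without the control the market clears where 631 - 7P = 7P - 83, i.e. P* = 51 and Q* = 274.
Since 64 > 51, the floor is binding.
At P = 64: Qd = 631 - 7·64 = 183 and Qs = 7·64 - 83 = 365.
Surplus = Qs - Qd = 182.
Government expenditure = surplus × support price = 182 × 64 = 11648.

11648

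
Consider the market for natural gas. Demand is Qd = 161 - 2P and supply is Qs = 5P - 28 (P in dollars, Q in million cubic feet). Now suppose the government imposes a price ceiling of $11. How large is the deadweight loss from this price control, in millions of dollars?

2240

Equilibrium: 161 - 2P = 5P - 28, so 189 = 7P and P* = 27, Q* = 107.
Since 11 < 27, the ceiling is binding.
At P = 11: Qd = 161 - 2·11 = 139 and Qs = 5·11 - 28 = 27.
Quantity traded falls to 27. At Q = 27 the demand price is (161 - 27)/2 = 67 and the supply price is (28 + 27)/5 = 11.
Deadweight loss = ½ · (67 - 11) · (107 - 27) = ½ · 56 · 80 = 2240.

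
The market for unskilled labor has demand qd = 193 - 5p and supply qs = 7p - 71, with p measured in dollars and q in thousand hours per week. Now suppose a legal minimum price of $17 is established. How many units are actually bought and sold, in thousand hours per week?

Equilibrium: 193 - 5p = 7p - 71, so 264 = 12p and p* = 22, q* = 83.
The floor of 17 is below the equilibrium price 22, so it is not binding; the market clears at p* = 22, q* = 83.

83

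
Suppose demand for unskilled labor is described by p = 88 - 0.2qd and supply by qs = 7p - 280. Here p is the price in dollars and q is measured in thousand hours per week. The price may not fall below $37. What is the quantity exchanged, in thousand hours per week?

Rearranging demand gives qd = 440 - 5p. Setting quantity demanded equal to quantity supplied, 440 - 5p = 7p - 280, gives p* = 60 and q* = 140.
Since 37 is below p* = 60, the floor does not bind and the free-market outcome prevails.

140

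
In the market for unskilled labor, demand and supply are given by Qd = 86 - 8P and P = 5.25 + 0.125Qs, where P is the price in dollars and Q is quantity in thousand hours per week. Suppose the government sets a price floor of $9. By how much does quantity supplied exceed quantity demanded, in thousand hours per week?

16

Rearranging supply gives Qs = 8P - 42. Equilibrium: 86 - 8P = 8P - 42, so 128 = 16P and P* = 8, Q* = 22.
The floor of 9 is above the equilibrium price 8, so it binds.
At P = 9: Qd = 86 - 8·9 = 14 and Qs = 8·9 - 42 = 30.
Surplus = Qs - Qd = 30 - 14 = 16.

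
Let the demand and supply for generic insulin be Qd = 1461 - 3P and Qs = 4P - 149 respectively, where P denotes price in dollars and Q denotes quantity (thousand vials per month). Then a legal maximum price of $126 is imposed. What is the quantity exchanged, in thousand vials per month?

Equilibrium: 1461 - 3P = 4P - 149, so 1610 = 7P and P* = 230, Q* = 771.
Because the ceiling (126) lies below the market-clearing price, it is binding.
At P = 126: Qd = 1461 - 3·126 = 1083 and Qs = 4·126 - 149 = 355.
The quantity actually transacted is the short side, supply: 355.

355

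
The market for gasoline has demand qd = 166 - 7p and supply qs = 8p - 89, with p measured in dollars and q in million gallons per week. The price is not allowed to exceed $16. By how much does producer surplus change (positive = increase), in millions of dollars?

In a free market, 166 - 7p = 8p - 89 gives the equilibrium p* = 17, q* = 47.
The ceiling of 16 is below the equilibrium price 17, so it binds.
At p = 16: qd = 166 - 7·16 = 54 and qs = 8·16 - 89 = 39.
Producer surplus without the control is ½ · (17 - 11.125) · 47 = 138.0625.
With the ceiling, producers sell 39 units at 16, so PS = ½ · (16 - 11.125) · 39 = 95.0625.
Change in producer surplus = 95.0625 - 138.0625 = -43.

-43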